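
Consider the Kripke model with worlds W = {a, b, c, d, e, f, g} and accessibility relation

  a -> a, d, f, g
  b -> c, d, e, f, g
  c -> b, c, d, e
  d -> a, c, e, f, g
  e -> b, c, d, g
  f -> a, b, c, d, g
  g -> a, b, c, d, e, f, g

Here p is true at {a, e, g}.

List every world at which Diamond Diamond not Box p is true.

{a, b, c, d, e, f, g}

a: successors {a, d, f, g}; Diamond not Box p there: a:T, d:T, f:T, g:T. ✓
b: successors {c, d, e, f, g}; Diamond not Box p there: c:T, d:T, e:T, f:T, g:T. ✓
c: successors {b, c, d, e}; Diamond not Box p there: b:T, c:T, d:T, e:T. ✓
d: successors {a, c, e, f, g}; Diamond not Box p there: a:T, c:T, e:T, f:T, g:T. ✓
e: successors {b, c, d, g}; Diamond not Box p there: b:T, c:T, d:T, g:T. ✓
f: successors {a, b, c, d, g}; Diamond not Box p there: a:T, b:T, c:T, d:T, g:T. ✓
g: successors {a, b, c, d, e, f, g}; Diamond not Box p there: a:T, b:T, c:T, d:T, e:T, f:T, g:T. ✓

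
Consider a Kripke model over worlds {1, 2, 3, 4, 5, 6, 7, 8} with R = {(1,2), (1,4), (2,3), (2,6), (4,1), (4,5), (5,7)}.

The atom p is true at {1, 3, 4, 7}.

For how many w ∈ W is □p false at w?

1: successors {2, 4}; p there: 2:F, 4:T. ✗
2: successors {3, 6}; p there: 3:T, 6:F. ✗
3: no successors, so □p holds vacuously. ✓
4: successors {1, 5}; p there: 1:T, 5:F. ✗
5: successors {7}; p there: 7:T. ✓
6: no successors, so □p holds vacuously. ✓
7: no successors, so □p holds vacuously. ✓
8: no successors, so □p holds vacuously. ✓
Satisfying worlds: {3, 5, 6, 7, 8}.
So □p fails at the other 3 worlds.

3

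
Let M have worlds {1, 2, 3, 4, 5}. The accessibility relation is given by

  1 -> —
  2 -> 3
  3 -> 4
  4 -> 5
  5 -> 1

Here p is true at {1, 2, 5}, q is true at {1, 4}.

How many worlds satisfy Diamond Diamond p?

1: no successors, so Diamond Diamond p fails. ✗
2: successors {3}; Diamond p there: 3:F. ✗
3: successors {4}; Diamond p there: 4:T. ✓
4: successors {5}; Diamond p there: 5:T. ✓
5: successors {1}; Diamond p there: 1:F. ✗
Satisfying worlds: {3, 4}.

2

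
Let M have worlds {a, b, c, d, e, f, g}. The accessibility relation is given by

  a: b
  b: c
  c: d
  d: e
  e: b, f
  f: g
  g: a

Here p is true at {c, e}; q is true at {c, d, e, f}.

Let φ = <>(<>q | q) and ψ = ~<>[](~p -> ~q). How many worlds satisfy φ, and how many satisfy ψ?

For <>(<>q | q):
a: successors {b}; <>q | q there: b:T. ✓
b: successors {c}; <>q | q there: c:T. ✓
c: successors {d}; <>q | q there: d:T. ✓
d: successors {e}; <>q | q there: e:T. ✓
e: successors {b, f}; <>q | q there: b:T, f:T. ✓
f: successors {g}; <>q | q there: g:F. ✗
g: successors {a}; <>q | q there: a:F. ✗
— 5 worlds.
For ~<>[](~p -> ~q):
a: <>[](~p -> ~q) is T. ✗
b: <>[](~p -> ~q) is F. ✓
c: <>[](~p -> ~q) is T. ✗
d: <>[](~p -> ~q) is F. ✓
e: <>[](~p -> ~q) is T. ✗
f: <>[](~p -> ~q) is T. ✗
g: <>[](~p -> ~q) is T. ✗
— 2 worlds.

5 and 2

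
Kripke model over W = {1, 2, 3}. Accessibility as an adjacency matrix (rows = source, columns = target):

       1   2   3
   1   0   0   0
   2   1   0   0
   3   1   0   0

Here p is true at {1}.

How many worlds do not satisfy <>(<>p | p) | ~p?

1

1: <>(<>p | p) is F, ~p is F. ✗
2: <>(<>p | p) is T, ~p is T. ✓
3: <>(<>p | p) is T, ~p is T. ✓
Satisfying worlds: {2, 3}.
So <>(<>p | p) | ~p fails at the other 1 world.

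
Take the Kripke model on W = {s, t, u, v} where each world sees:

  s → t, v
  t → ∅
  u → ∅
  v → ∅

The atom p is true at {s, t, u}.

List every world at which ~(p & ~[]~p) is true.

{t, u, v}

s: p & ~[]~p is T. ✗
t: p & ~[]~p is F. ✓
u: p & ~[]~p is F. ✓
v: p & ~[]~p is F. ✓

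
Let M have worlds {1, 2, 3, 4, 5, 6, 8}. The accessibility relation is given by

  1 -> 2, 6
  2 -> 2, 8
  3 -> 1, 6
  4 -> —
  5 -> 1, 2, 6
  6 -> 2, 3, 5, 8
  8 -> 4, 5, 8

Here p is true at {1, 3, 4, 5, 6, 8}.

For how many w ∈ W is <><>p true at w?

1: successors {2, 6}; <>p there: 2:T, 6:T. ✓
2: successors {2, 8}; <>p there: 2:T, 8:T. ✓
3: successors {1, 6}; <>p there: 1:T, 6:T. ✓
4: no successors, so <><>p fails. ✗
5: successors {1, 2, 6}; <>p there: 1:T, 2:T, 6:T. ✓
6: successors {2, 3, 5, 8}; <>p there: 2:T, 3:T, 5:T, 8:T. ✓
8: successors {4, 5, 8}; <>p there: 4:F, 5:T, 8:T. ✓
Satisfying worlds: {1, 2, 3, 5, 6, 8}.

6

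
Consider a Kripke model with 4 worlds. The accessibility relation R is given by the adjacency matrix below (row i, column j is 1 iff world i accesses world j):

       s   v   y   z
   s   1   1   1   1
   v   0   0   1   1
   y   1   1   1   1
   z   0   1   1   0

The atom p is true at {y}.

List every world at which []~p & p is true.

s: []~p is F, p is F. ✗
v: []~p is F, p is F. ✗
y: []~p is F, p is T. ✗
z: []~p is F, p is F. ✗

∅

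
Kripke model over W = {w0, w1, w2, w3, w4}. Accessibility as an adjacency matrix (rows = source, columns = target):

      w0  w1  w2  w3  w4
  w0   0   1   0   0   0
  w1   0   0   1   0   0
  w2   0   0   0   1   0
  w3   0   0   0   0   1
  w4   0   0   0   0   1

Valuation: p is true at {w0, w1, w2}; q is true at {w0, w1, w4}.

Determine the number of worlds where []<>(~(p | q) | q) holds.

4

w0: successors {w1}; <>(~(p | q) | q) there: w1:F. ✗
w1: successors {w2}; <>(~(p | q) | q) there: w2:T. ✓
w2: successors {w3}; <>(~(p | q) | q) there: w3:T. ✓
w3: successors {w4}; <>(~(p | q) | q) there: w4:T. ✓
w4: successors {w4}; <>(~(p | q) | q) there: w4:T. ✓
Satisfying worlds: {w1, w2, w3, w4}.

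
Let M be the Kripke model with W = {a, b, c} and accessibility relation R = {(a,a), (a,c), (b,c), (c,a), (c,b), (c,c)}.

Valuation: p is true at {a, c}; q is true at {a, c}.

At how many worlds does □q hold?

a: successors {a, c}; q there: a:T, c:T. ✓
b: successors {c}; q there: c:T. ✓
c: successors {a, b, c}; q there: a:T, b:F, c:T. ✗
Satisfying worlds: {a, b}.

2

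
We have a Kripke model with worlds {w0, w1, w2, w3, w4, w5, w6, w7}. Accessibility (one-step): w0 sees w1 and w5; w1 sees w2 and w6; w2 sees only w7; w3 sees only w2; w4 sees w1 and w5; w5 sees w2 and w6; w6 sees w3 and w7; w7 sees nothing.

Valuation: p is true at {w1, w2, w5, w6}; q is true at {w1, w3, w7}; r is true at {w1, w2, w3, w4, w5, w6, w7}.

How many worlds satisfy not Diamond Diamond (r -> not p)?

5

w0: Diamond Diamond (r -> not p) is F. ✓
w1: Diamond Diamond (r -> not p) is T. ✗
w2: Diamond Diamond (r -> not p) is F. ✓
w3: Diamond Diamond (r -> not p) is T. ✗
w4: Diamond Diamond (r -> not p) is F. ✓
w5: Diamond Diamond (r -> not p) is T. ✗
w6: Diamond Diamond (r -> not p) is F. ✓
w7: Diamond Diamond (r -> not p) is F. ✓
Satisfying worlds: {w0, w2, w4, w6, w7}.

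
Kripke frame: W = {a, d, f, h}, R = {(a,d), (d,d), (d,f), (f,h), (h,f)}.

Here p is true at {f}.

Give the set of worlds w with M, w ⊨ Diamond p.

{d, h}

a: successors {d}; p there: d:F. ✗
d: successors {d, f}; p there: d:F, f:T. ✓
f: successors {h}; p there: h:F. ✗
h: successors {f}; p there: f:T. ✓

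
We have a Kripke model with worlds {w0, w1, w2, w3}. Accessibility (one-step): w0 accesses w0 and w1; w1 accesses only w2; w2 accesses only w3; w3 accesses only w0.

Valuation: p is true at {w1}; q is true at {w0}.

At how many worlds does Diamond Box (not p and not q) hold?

w0: successors {w0, w1}; Box (not p and not q) there: w0:F, w1:T. ✓
w1: successors {w2}; Box (not p and not q) there: w2:T. ✓
w2: successors {w3}; Box (not p and not q) there: w3:F. ✗
w3: successors {w0}; Box (not p and not q) there: w0:F. ✗
Satisfying worlds: {w0, w1}.

2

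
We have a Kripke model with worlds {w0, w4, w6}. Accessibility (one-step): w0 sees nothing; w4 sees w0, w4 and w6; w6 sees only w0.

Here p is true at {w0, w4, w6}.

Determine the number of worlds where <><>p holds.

1

w0: no successors, so <><>p fails. ✗
w4: successors {w0, w4, w6}; <>p there: w0:F, w4:T, w6:T. ✓
w6: successors {w0}; <>p there: w0:F. ✗
Satisfying worlds: {w4}.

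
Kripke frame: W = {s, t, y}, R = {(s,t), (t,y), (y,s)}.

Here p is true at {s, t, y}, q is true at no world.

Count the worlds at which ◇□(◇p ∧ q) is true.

s: successors {t}; □(◇p ∧ q) there: t:F. ✗
t: successors {y}; □(◇p ∧ q) there: y:F. ✗
y: successors {s}; □(◇p ∧ q) there: s:F. ✗
Satisfying worlds: ∅.

0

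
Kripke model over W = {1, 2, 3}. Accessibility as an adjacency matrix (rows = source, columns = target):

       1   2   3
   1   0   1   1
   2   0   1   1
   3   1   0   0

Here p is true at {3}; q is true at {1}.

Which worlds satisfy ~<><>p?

∅

1: <><>p is T. ✗
2: <><>p is T. ✗
3: <><>p is T. ✗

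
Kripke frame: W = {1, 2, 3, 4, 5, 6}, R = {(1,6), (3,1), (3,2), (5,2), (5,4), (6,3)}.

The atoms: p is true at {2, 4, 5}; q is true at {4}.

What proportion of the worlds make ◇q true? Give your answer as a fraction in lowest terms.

1/6

1: successors {6}; q there: 6:F. ✗
2: no successors, so ◇q fails. ✗
3: successors {1, 2}; q there: 1:F, 2:F. ✗
4: no successors, so ◇q fails. ✗
5: successors {2, 4}; q there: 2:F, 4:T. ✓
6: successors {3}; q there: 3:F. ✗
That's 1 of 6 worlds, so 1/6.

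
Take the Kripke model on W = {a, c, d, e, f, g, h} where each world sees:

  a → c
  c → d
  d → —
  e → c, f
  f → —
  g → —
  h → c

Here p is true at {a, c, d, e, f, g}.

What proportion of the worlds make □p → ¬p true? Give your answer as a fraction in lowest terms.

1/7

a: □p is T, ¬p is F. ✗
c: □p is T, ¬p is F. ✗
d: □p is T, ¬p is F. ✗
e: □p is T, ¬p is F. ✗
f: □p is T, ¬p is F. ✗
g: □p is T, ¬p is F. ✗
h: □p is T, ¬p is T. ✓
That's 1 of 7 worlds, so 1/7.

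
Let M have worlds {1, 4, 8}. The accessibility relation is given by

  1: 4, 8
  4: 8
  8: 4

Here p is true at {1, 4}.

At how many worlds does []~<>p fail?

1: successors {4, 8}; ~<>p there: 4:T, 8:F. ✗
4: successors {8}; ~<>p there: 8:F. ✗
8: successors {4}; ~<>p there: 4:T. ✓
Satisfying worlds: {8}.
So []~<>p fails at the other 2 worlds.

2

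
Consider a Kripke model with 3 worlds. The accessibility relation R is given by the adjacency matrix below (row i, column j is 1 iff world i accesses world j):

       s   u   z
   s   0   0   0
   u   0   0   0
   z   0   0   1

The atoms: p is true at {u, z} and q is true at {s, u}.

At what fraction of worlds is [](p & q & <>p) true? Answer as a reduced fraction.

2/3

s: no successors, so [](p & q & <>p) holds vacuously. ✓
u: no successors, so [](p & q & <>p) holds vacuously. ✓
z: successors {z}; p & q & <>p there: z:F. ✗
That's 2 of 3 worlds, so 2/3.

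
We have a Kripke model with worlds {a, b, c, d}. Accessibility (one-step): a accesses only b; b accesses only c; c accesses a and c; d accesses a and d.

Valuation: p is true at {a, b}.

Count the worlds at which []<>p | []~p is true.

3

a: []<>p is F, []~p is F. ✗
b: []<>p is T, []~p is T. ✓
c: []<>p is T, []~p is F. ✓
d: []<>p is T, []~p is F. ✓
Satisfying worlds: {b, c, d}.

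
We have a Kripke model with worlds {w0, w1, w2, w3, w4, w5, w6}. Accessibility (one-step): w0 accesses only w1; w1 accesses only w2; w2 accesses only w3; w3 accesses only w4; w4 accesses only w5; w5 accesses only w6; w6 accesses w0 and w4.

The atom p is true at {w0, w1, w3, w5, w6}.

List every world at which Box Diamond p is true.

w0: successors {w1}; Diamond p there: w1:F. ✗
w1: successors {w2}; Diamond p there: w2:T. ✓
w2: successors {w3}; Diamond p there: w3:F. ✗
w3: successors {w4}; Diamond p there: w4:T. ✓
w4: successors {w5}; Diamond p there: w5:T. ✓
w5: successors {w6}; Diamond p there: w6:T. ✓
w6: successors {w0, w4}; Diamond p there: w0:T, w4:T. ✓

{w1, w3, w4, w5, w6}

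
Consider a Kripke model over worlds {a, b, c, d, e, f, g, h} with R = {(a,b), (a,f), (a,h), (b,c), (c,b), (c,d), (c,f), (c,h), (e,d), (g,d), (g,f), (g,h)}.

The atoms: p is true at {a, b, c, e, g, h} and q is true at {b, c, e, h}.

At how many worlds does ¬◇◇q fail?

3

a: ◇◇q is T. ✗
b: ◇◇q is T. ✗
c: ◇◇q is T. ✗
d: ◇◇q is F. ✓
e: ◇◇q is F. ✓
f: ◇◇q is F. ✓
g: ◇◇q is F. ✓
h: ◇◇q is F. ✓
Satisfying worlds: {d, e, f, g, h}.
So ¬◇◇q fails at the other 3 worlds.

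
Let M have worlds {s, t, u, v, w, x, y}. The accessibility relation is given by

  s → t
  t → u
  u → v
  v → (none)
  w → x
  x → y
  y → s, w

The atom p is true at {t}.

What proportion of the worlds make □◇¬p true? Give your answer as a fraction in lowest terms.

s: successors {t}; ◇¬p there: t:T. ✓
t: successors {u}; ◇¬p there: u:T. ✓
u: successors {v}; ◇¬p there: v:F. ✗
v: no successors, so □◇¬p holds vacuously. ✓
w: successors {x}; ◇¬p there: x:T. ✓
x: successors {y}; ◇¬p there: y:T. ✓
y: successors {s, w}; ◇¬p there: s:F, w:T. ✗
That's 5 of 7 worlds, so 5/7.

5/7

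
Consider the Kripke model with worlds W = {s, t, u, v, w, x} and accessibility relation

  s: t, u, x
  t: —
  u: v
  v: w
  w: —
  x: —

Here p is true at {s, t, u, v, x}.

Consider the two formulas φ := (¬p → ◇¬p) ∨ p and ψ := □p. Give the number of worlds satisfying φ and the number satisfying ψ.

5 and 5

For (¬p → ◇¬p) ∨ p:
s: ¬p → ◇¬p is T, p is T. ✓
t: ¬p → ◇¬p is T, p is T. ✓
u: ¬p → ◇¬p is T, p is T. ✓
v: ¬p → ◇¬p is T, p is T. ✓
w: ¬p → ◇¬p is F, p is F. ✗
x: ¬p → ◇¬p is T, p is T. ✓
— 5 worlds.
For □p:
s: successors {t, u, x}; p there: t:T, u:T, x:T. ✓
t: no successors, so □p holds vacuously. ✓
u: successors {v}; p there: v:T. ✓
v: successors {w}; p there: w:F. ✗
w: no successors, so □p holds vacuously. ✓
x: no successors, so □p holds vacuously. ✓
— 5 worlds.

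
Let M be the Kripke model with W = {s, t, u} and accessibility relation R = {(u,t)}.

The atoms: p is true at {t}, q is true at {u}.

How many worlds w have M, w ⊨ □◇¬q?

s: no successors, so □◇¬q holds vacuously. ✓
t: no successors, so □◇¬q holds vacuously. ✓
u: successors {t}; ◇¬q there: t:F. ✗
Satisfying worlds: {s, t}.

2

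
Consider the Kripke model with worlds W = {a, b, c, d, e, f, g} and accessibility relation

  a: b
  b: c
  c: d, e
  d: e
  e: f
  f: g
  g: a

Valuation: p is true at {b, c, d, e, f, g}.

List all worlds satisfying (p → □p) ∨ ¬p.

a: p → □p is T, ¬p is T. ✓
b: p → □p is T, ¬p is F. ✓
c: p → □p is T, ¬p is F. ✓
d: p → □p is T, ¬p is F. ✓
e: p → □p is T, ¬p is F. ✓
f: p → □p is T, ¬p is F. ✓
g: p → □p is F, ¬p is F. ✗

{a, b, c, d, e, f}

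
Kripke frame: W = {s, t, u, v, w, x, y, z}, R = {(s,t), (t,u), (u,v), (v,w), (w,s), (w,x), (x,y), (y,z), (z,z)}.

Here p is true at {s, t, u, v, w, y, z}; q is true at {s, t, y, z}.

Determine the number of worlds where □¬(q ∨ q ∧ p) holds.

s: successors {t}; ¬(q ∨ q ∧ p) there: t:F. ✗
t: successors {u}; ¬(q ∨ q ∧ p) there: u:T. ✓
u: successors {v}; ¬(q ∨ q ∧ p) there: v:T. ✓
v: successors {w}; ¬(q ∨ q ∧ p) there: w:T. ✓
w: successors {s, x}; ¬(q ∨ q ∧ p) there: s:F, x:T. ✗
x: successors {y}; ¬(q ∨ q ∧ p) there: y:F. ✗
y: successors {z}; ¬(q ∨ q ∧ p) there: z:F. ✗
z: successors {z}; ¬(q ∨ q ∧ p) there: z:F. ✗
Satisfying worlds: {t, u, v}.

3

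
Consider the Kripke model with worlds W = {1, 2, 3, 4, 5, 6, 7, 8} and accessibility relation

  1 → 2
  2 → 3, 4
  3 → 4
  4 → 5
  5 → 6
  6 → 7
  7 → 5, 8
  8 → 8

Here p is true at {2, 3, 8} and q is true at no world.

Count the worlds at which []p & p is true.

1: []p is T, p is F. ✗
2: []p is F, p is T. ✗
3: []p is F, p is T. ✗
4: []p is F, p is F. ✗
5: []p is F, p is F. ✗
6: []p is F, p is F. ✗
7: []p is F, p is F. ✗
8: []p is T, p is T. ✓
Satisfying worlds: {8}.

1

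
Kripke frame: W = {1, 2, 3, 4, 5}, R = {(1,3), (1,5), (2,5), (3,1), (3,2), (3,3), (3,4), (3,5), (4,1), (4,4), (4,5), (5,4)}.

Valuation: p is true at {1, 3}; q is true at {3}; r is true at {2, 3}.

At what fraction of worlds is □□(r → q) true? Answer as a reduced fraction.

3/5

1: successors {3, 5}; □(r → q) there: 3:F, 5:T. ✗
2: successors {5}; □(r → q) there: 5:T. ✓
3: successors {1, 2, 3, 4, 5}; □(r → q) there: 1:T, 2:T, 3:F, 4:T, 5:T. ✗
4: successors {1, 4, 5}; □(r → q) there: 1:T, 4:T, 5:T. ✓
5: successors {4}; □(r → q) there: 4:T. ✓
That's 3 of 5 worlds, so 3/5.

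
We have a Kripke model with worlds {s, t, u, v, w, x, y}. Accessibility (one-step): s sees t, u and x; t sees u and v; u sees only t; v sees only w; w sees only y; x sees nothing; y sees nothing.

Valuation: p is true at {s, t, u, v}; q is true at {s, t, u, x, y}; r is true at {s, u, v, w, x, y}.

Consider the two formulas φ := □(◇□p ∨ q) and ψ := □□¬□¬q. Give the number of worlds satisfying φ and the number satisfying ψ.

For □(◇□p ∨ q):
s: successors {t, u, x}; ◇□p ∨ q there: t:T, u:T, x:T. ✓
t: successors {u, v}; ◇□p ∨ q there: u:T, v:F. ✗
u: successors {t}; ◇□p ∨ q there: t:T. ✓
v: successors {w}; ◇□p ∨ q there: w:T. ✓
w: successors {y}; ◇□p ∨ q there: y:T. ✓
x: no successors, so □(◇□p ∨ q) holds vacuously. ✓
y: no successors, so □(◇□p ∨ q) holds vacuously. ✓
— 6 worlds.
For □□¬□¬q:
s: successors {t, u, x}; □¬□¬q there: t:F, u:T, x:T. ✗
t: successors {u, v}; □¬□¬q there: u:T, v:T. ✓
u: successors {t}; □¬□¬q there: t:F. ✗
v: successors {w}; □¬□¬q there: w:F. ✗
w: successors {y}; □¬□¬q there: y:T. ✓
x: no successors, so □□¬□¬q holds vacuously. ✓
y: no successors, so □□¬□¬q holds vacuously. ✓
— 4 worlds.

6 and 4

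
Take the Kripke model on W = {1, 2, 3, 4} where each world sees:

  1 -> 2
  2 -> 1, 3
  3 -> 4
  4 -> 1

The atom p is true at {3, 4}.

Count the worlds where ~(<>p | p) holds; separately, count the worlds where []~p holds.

1 and 2

For ~(<>p | p):
1: <>p | p is F. ✓
2: <>p | p is T. ✗
3: <>p | p is T. ✗
4: <>p | p is T. ✗
— 1 world.
For []~p:
1: successors {2}; ~p there: 2:T. ✓
2: successors {1, 3}; ~p there: 1:T, 3:F. ✗
3: successors {4}; ~p there: 4:F. ✗
4: successors {1}; ~p there: 1:T. ✓
— 2 worlds.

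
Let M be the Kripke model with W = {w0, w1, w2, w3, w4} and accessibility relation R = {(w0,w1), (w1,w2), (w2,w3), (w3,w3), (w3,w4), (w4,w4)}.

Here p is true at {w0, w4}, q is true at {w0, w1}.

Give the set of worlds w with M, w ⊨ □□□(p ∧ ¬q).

{w4}

w0: successors {w1}; □□(p ∧ ¬q) there: w1:F. ✗
w1: successors {w2}; □□(p ∧ ¬q) there: w2:F. ✗
w2: successors {w3}; □□(p ∧ ¬q) there: w3:F. ✗
w3: successors {w3, w4}; □□(p ∧ ¬q) there: w3:F, w4:T. ✗
w4: successors {w4}; □□(p ∧ ¬q) there: w4:T. ✓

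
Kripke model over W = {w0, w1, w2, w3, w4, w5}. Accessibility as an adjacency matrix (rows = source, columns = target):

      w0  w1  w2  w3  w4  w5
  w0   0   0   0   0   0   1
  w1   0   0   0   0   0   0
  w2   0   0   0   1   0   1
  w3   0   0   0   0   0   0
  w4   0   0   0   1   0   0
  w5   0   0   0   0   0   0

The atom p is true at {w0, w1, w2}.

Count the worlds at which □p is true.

w0: successors {w5}; p there: w5:F. ✗
w1: no successors, so □p holds vacuously. ✓
w2: successors {w3, w5}; p there: w3:F, w5:F. ✗
w3: no successors, so □p holds vacuously. ✓
w4: successors {w3}; p there: w3:F. ✗
w5: no successors, so □p holds vacuously. ✓
Satisfying worlds: {w1, w3, w5}.

3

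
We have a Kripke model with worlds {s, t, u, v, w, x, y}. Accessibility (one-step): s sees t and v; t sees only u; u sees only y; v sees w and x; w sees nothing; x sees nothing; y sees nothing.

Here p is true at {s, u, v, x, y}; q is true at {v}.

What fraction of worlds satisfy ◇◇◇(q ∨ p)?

1/7

s: successors {t, v}; ◇◇(q ∨ p) there: t:T, v:F. ✓
t: successors {u}; ◇◇(q ∨ p) there: u:F. ✗
u: successors {y}; ◇◇(q ∨ p) there: y:F. ✗
v: successors {w, x}; ◇◇(q ∨ p) there: w:F, x:F. ✗
w: no successors, so ◇◇◇(q ∨ p) fails. ✗
x: no successors, so ◇◇◇(q ∨ p) fails. ✗
y: no successors, so ◇◇◇(q ∨ p) fails. ✗
That's 1 of 7 worlds, so 1/7.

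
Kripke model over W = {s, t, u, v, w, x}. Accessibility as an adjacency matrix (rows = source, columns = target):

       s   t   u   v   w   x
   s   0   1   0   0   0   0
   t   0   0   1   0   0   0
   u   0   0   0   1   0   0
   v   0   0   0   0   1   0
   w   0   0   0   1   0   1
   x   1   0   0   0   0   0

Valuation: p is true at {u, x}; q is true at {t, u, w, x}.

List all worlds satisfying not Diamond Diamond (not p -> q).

{t}

s: Diamond Diamond (not p -> q) is T. ✗
t: Diamond Diamond (not p -> q) is F. ✓
u: Diamond Diamond (not p -> q) is T. ✗
v: Diamond Diamond (not p -> q) is T. ✗
w: Diamond Diamond (not p -> q) is T. ✗
x: Diamond Diamond (not p -> q) is T. ✗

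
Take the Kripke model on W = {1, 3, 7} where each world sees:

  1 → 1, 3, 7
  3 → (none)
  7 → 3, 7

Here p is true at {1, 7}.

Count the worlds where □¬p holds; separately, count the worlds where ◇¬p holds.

For □¬p:
1: successors {1, 3, 7}; ¬p there: 1:F, 3:T, 7:F. ✗
3: no successors, so □¬p holds vacuously. ✓
7: successors {3, 7}; ¬p there: 3:T, 7:F. ✗
— 1 world.
For ◇¬p:
1: successors {1, 3, 7}; ¬p there: 1:F, 3:T, 7:F. ✓
3: no successors, so ◇¬p fails. ✗
7: successors {3, 7}; ¬p there: 3:T, 7:F. ✓
— 2 worlds.

1 and 2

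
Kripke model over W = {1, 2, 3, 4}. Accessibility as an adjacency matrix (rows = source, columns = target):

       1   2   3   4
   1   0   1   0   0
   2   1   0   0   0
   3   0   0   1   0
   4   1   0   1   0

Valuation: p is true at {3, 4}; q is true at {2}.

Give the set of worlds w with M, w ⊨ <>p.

{3, 4}

1: successors {2}; p there: 2:F. ✗
2: successors {1}; p there: 1:F. ✗
3: successors {3}; p there: 3:T. ✓
4: successors {1, 3}; p there: 1:F, 3:T. ✓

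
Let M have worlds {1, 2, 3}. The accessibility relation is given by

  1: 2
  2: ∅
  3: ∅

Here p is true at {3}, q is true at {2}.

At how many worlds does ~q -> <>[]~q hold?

1: ~q is T, <>[]~q is T. ✓
2: ~q is F, <>[]~q is F. ✓
3: ~q is T, <>[]~q is F. ✗
Satisfying worlds: {1, 2}.

2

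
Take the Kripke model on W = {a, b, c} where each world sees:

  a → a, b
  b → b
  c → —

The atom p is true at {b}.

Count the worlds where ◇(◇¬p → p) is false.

a: successors {a, b}; ◇¬p → p there: a:F, b:T. ✓
b: successors {b}; ◇¬p → p there: b:T. ✓
c: no successors, so ◇(◇¬p → p) fails. ✗
Satisfying worlds: {a, b}.
So ◇(◇¬p → p) fails at the other 1 world.

1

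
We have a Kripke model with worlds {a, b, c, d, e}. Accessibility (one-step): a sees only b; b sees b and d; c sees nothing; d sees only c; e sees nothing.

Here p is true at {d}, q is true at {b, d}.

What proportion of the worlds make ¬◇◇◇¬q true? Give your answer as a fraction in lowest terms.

a: ◇◇◇¬q is T. ✗
b: ◇◇◇¬q is T. ✗
c: ◇◇◇¬q is F. ✓
d: ◇◇◇¬q is F. ✓
e: ◇◇◇¬q is F. ✓
That's 3 of 5 worlds, so 3/5.

3/5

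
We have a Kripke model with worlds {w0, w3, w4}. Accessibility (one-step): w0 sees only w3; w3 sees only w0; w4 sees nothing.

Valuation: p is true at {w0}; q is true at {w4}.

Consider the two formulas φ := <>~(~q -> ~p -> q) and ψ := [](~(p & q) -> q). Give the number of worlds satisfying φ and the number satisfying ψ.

For <>~(~q -> ~p -> q):
w0: successors {w3}; ~(~q -> ~p -> q) there: w3:T. ✓
w3: successors {w0}; ~(~q -> ~p -> q) there: w0:F. ✗
w4: no successors, so <>~(~q -> ~p -> q) fails. ✗
— 1 world.
For [](~(p & q) -> q):
w0: successors {w3}; ~(p & q) -> q there: w3:F. ✗
w3: successors {w0}; ~(p & q) -> q there: w0:F. ✗
w4: no successors, so [](~(p & q) -> q) holds vacuously. ✓
— 1 world.

1 and 1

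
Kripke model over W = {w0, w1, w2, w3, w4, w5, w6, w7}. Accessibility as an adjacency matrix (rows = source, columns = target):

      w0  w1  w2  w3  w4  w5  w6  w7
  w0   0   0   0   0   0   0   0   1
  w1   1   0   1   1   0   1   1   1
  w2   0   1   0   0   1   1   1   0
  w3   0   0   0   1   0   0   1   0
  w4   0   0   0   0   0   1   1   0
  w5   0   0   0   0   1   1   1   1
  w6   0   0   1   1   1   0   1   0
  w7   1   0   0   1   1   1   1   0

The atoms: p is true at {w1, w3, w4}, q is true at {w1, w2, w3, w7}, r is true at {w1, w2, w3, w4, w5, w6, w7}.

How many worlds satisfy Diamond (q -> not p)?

8

w0: successors {w7}; q -> not p there: w7:T. ✓
w1: successors {w0, w2, w3, w5, w6, w7}; q -> not p there: w0:T, w2:T, w3:F, w5:T, w6:T, w7:T. ✓
w2: successors {w1, w4, w5, w6}; q -> not p there: w1:F, w4:T, w5:T, w6:T. ✓
w3: successors {w3, w6}; q -> not p there: w3:F, w6:T. ✓
w4: successors {w5, w6}; q -> not p there: w5:T, w6:T. ✓
w5: successors {w4, w5, w6, w7}; q -> not p there: w4:T, w5:T, w6:T, w7:T. ✓
w6: successors {w2, w3, w4, w6}; q -> not p there: w2:T, w3:F, w4:T, w6:T. ✓
w7: successors {w0, w3, w4, w5, w6}; q -> not p there: w0:T, w3:F, w4:T, w5:T, w6:T. ✓
Satisfying worlds: {w0, w1, w2, w3, w4, w5, w6, w7}.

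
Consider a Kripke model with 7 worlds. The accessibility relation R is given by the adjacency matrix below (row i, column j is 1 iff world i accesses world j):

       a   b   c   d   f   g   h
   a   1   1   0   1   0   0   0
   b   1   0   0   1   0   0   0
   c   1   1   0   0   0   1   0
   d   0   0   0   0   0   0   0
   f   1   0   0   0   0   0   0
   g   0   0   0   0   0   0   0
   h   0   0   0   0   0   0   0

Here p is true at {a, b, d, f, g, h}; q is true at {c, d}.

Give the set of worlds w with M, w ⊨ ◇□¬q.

{a, b, c}

a: successors {a, b, d}; □¬q there: a:F, b:F, d:T. ✓
b: successors {a, d}; □¬q there: a:F, d:T. ✓
c: successors {a, b, g}; □¬q there: a:F, b:F, g:T. ✓
d: no successors, so ◇□¬q fails. ✗
f: successors {a}; □¬q there: a:F. ✗
g: no successors, so ◇□¬q fails. ✗
h: no successors, so ◇□¬q fails. ✗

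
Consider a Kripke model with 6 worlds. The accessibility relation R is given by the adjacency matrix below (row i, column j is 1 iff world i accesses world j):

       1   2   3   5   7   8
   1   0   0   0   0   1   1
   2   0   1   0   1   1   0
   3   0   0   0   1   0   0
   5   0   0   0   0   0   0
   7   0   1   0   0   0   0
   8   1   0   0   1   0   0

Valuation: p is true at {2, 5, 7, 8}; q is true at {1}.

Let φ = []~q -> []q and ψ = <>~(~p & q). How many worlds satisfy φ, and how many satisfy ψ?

For []~q -> []q:
1: []~q is T, []q is F. ✗
2: []~q is T, []q is F. ✗
3: []~q is T, []q is F. ✗
5: []~q is T, []q is T. ✓
7: []~q is T, []q is F. ✗
8: []~q is F, []q is F. ✓
— 2 worlds.
For <>~(~p & q):
1: successors {7, 8}; ~(~p & q) there: 7:T, 8:T. ✓
2: successors {2, 5, 7}; ~(~p & q) there: 2:T, 5:T, 7:T. ✓
3: successors {5}; ~(~p & q) there: 5:T. ✓
5: no successors, so <>~(~p & q) fails. ✗
7: successors {2}; ~(~p & q) there: 2:T. ✓
8: successors {1, 5}; ~(~p & q) there: 1:F, 5:T. ✓
— 5 worlds.

2 and 5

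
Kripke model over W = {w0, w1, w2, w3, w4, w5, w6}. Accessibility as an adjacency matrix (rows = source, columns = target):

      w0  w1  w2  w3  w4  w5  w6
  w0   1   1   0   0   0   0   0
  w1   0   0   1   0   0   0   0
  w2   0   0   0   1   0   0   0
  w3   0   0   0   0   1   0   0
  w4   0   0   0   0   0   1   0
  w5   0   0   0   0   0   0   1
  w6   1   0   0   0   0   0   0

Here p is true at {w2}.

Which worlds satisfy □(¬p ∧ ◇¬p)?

w0: successors {w0, w1}; ¬p ∧ ◇¬p there: w0:T, w1:F. ✗
w1: successors {w2}; ¬p ∧ ◇¬p there: w2:F. ✗
w2: successors {w3}; ¬p ∧ ◇¬p there: w3:T. ✓
w3: successors {w4}; ¬p ∧ ◇¬p there: w4:T. ✓
w4: successors {w5}; ¬p ∧ ◇¬p there: w5:T. ✓
w5: successors {w6}; ¬p ∧ ◇¬p there: w6:T. ✓
w6: successors {w0}; ¬p ∧ ◇¬p there: w0:T. ✓

{w2, w3, w4, w5, w6}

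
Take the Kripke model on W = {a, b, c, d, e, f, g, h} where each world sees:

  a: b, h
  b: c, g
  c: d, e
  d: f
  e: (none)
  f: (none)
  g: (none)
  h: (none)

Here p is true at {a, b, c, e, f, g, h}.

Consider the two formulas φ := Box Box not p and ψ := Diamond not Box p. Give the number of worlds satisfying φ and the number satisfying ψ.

For Box Box not p:
a: successors {b, h}; Box not p there: b:F, h:T. ✗
b: successors {c, g}; Box not p there: c:F, g:T. ✗
c: successors {d, e}; Box not p there: d:F, e:T. ✗
d: successors {f}; Box not p there: f:T. ✓
e: no successors, so Box Box not p holds vacuously. ✓
f: no successors, so Box Box not p holds vacuously. ✓
g: no successors, so Box Box not p holds vacuously. ✓
h: no successors, so Box Box not p holds vacuously. ✓
— 5 worlds.
For Diamond not Box p:
a: successors {b, h}; not Box p there: b:F, h:F. ✗
b: successors {c, g}; not Box p there: c:T, g:F. ✓
c: successors {d, e}; not Box p there: d:F, e:F. ✗
d: successors {f}; not Box p there: f:F. ✗
e: no successors, so Diamond not Box p fails. ✗
f: no successors, so Diamond not Box p fails. ✗
g: no successors, so Diamond not Box p fails. ✗
h: no successors, so Diamond not Box p fails. ✗
— 1 world.

5 and 1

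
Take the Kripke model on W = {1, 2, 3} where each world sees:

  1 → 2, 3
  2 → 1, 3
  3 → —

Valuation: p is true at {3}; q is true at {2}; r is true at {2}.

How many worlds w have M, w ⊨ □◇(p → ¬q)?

1

1: successors {2, 3}; ◇(p → ¬q) there: 2:T, 3:F. ✗
2: successors {1, 3}; ◇(p → ¬q) there: 1:T, 3:F. ✗
3: no successors, so □◇(p → ¬q) holds vacuously. ✓
Satisfying worlds: {3}.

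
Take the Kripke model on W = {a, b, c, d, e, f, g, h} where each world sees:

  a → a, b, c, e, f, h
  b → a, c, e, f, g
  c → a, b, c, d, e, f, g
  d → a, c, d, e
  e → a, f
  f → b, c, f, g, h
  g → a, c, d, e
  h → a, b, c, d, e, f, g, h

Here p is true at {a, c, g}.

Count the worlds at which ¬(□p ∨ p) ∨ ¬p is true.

5

a: ¬(□p ∨ p) is F, ¬p is F. ✗
b: ¬(□p ∨ p) is T, ¬p is T. ✓
c: ¬(□p ∨ p) is F, ¬p is F. ✗
d: ¬(□p ∨ p) is T, ¬p is T. ✓
e: ¬(□p ∨ p) is T, ¬p is T. ✓
f: ¬(□p ∨ p) is T, ¬p is T. ✓
g: ¬(□p ∨ p) is F, ¬p is F. ✗
h: ¬(□p ∨ p) is T, ¬p is T. ✓
Satisfying worlds: {b, d, e, f, h}.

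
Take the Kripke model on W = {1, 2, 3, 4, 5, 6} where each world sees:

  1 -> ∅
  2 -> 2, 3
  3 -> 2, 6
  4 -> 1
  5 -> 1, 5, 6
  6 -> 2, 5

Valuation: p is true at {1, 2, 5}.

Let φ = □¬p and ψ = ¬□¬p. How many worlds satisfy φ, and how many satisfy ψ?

1 and 5

For □¬p:
1: no successors, so □¬p holds vacuously. ✓
2: successors {2, 3}; ¬p there: 2:F, 3:T. ✗
3: successors {2, 6}; ¬p there: 2:F, 6:T. ✗
4: successors {1}; ¬p there: 1:F. ✗
5: successors {1, 5, 6}; ¬p there: 1:F, 5:F, 6:T. ✗
6: successors {2, 5}; ¬p there: 2:F, 5:F. ✗
— 1 world.
For ¬□¬p:
1: □¬p is T. ✗
2: □¬p is F. ✓
3: □¬p is F. ✓
4: □¬p is F. ✓
5: □¬p is F. ✓
6: □¬p is F. ✓
— 5 worlds.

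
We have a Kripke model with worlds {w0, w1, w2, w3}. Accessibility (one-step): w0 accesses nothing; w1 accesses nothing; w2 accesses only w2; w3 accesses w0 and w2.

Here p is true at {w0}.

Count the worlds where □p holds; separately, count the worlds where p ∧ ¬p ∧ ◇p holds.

For □p:
w0: no successors, so □p holds vacuously. ✓
w1: no successors, so □p holds vacuously. ✓
w2: successors {w2}; p there: w2:F. ✗
w3: successors {w0, w2}; p there: w0:T, w2:F. ✗
— 2 worlds.
For p ∧ ¬p ∧ ◇p:
w0: p is T, ¬p ∧ ◇p is F. ✗
w1: p is F, ¬p ∧ ◇p is F. ✗
w2: p is F, ¬p ∧ ◇p is F. ✗
w3: p is F, ¬p ∧ ◇p is T. ✗
— 0 worlds.

2 and 0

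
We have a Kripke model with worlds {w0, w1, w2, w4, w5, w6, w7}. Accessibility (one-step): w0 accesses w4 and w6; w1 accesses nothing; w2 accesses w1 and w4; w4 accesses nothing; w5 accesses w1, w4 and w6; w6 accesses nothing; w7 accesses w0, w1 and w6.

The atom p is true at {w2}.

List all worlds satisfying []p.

w0: successors {w4, w6}; p there: w4:F, w6:F. ✗
w1: no successors, so []p holds vacuously. ✓
w2: successors {w1, w4}; p there: w1:F, w4:F. ✗
w4: no successors, so []p holds vacuously. ✓
w5: successors {w1, w4, w6}; p there: w1:F, w4:F, w6:F. ✗
w6: no successors, so []p holds vacuously. ✓
w7: successors {w0, w1, w6}; p there: w0:F, w1:F, w6:F. ✗

{w1, w4, w6}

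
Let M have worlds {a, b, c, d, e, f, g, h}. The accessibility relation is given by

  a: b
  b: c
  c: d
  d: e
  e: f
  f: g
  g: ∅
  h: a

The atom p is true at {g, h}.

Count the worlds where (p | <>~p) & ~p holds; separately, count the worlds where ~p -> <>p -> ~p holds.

For (p | <>~p) & ~p:
a: p | <>~p is T, ~p is T. ✓
b: p | <>~p is T, ~p is T. ✓
c: p | <>~p is T, ~p is T. ✓
d: p | <>~p is T, ~p is T. ✓
e: p | <>~p is T, ~p is T. ✓
f: p | <>~p is F, ~p is T. ✗
g: p | <>~p is T, ~p is F. ✗
h: p | <>~p is T, ~p is F. ✗
— 5 worlds.
For ~p -> <>p -> ~p:
a: ~p is T, <>p -> ~p is T. ✓
b: ~p is T, <>p -> ~p is T. ✓
c: ~p is T, <>p -> ~p is T. ✓
d: ~p is T, <>p -> ~p is T. ✓
e: ~p is T, <>p -> ~p is T. ✓
f: ~p is T, <>p -> ~p is T. ✓
g: ~p is F, <>p -> ~p is T. ✓
h: ~p is F, <>p -> ~p is T. ✓
— 8 worlds.

5 and 8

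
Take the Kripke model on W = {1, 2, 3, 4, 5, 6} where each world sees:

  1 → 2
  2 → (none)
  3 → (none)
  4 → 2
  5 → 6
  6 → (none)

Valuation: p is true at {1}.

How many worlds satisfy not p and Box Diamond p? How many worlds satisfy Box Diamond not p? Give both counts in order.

For not p and Box Diamond p:
1: not p is F, Box Diamond p is F. ✗
2: not p is T, Box Diamond p is T. ✓
3: not p is T, Box Diamond p is T. ✓
4: not p is T, Box Diamond p is F. ✗
5: not p is T, Box Diamond p is F. ✗
6: not p is T, Box Diamond p is T. ✓
— 3 worlds.
For Box Diamond not p:
1: successors {2}; Diamond not p there: 2:F. ✗
2: no successors, so Box Diamond not p holds vacuously. ✓
3: no successors, so Box Diamond not p holds vacuously. ✓
4: successors {2}; Diamond not p there: 2:F. ✗
5: successors {6}; Diamond not p there: 6:F. ✗
6: no successors, so Box Diamond not p holds vacuously. ✓
— 3 worlds.

3 and 3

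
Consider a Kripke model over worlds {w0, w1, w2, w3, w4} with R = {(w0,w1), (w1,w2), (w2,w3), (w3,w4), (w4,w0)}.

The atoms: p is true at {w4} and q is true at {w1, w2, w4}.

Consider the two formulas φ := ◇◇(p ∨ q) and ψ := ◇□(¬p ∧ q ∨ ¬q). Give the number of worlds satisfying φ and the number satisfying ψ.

For ◇◇(p ∨ q):
w0: successors {w1}; ◇(p ∨ q) there: w1:T. ✓
w1: successors {w2}; ◇(p ∨ q) there: w2:F. ✗
w2: successors {w3}; ◇(p ∨ q) there: w3:T. ✓
w3: successors {w4}; ◇(p ∨ q) there: w4:F. ✗
w4: successors {w0}; ◇(p ∨ q) there: w0:T. ✓
— 3 worlds.
For ◇□(¬p ∧ q ∨ ¬q):
w0: successors {w1}; □(¬p ∧ q ∨ ¬q) there: w1:T. ✓
w1: successors {w2}; □(¬p ∧ q ∨ ¬q) there: w2:T. ✓
w2: successors {w3}; □(¬p ∧ q ∨ ¬q) there: w3:F. ✗
w3: successors {w4}; □(¬p ∧ q ∨ ¬q) there: w4:T. ✓
w4: successors {w0}; □(¬p ∧ q ∨ ¬q) there: w0:T. ✓
— 4 worlds.

3 and 4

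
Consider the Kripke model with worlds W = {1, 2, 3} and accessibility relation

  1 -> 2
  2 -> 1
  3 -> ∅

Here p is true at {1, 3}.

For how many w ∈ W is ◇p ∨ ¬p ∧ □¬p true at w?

1: ◇p is F, ¬p ∧ □¬p is F. ✗
2: ◇p is T, ¬p ∧ □¬p is F. ✓
3: ◇p is F, ¬p ∧ □¬p is F. ✗
Satisfying worlds: {2}.

1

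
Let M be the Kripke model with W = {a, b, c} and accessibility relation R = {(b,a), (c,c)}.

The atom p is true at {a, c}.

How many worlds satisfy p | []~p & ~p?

2

a: p is T, []~p & ~p is F. ✓
b: p is F, []~p & ~p is F. ✗
c: p is T, []~p & ~p is F. ✓
Satisfying worlds: {a, c}.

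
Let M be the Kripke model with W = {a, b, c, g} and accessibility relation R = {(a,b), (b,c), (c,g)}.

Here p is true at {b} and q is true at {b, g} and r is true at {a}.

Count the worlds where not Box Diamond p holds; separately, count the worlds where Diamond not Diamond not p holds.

For not Box Diamond p:
a: Box Diamond p is F. ✓
b: Box Diamond p is F. ✓
c: Box Diamond p is F. ✓
g: Box Diamond p is T. ✗
— 3 worlds.
For Diamond not Diamond not p:
a: successors {b}; not Diamond not p there: b:F. ✗
b: successors {c}; not Diamond not p there: c:F. ✗
c: successors {g}; not Diamond not p there: g:T. ✓
g: no successors, so Diamond not Diamond not p fails. ✗
— 1 world.

3 and 1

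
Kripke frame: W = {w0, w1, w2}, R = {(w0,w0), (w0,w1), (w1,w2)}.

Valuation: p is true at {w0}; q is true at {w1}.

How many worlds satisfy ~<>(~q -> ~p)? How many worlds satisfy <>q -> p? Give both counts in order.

1 and 3

For ~<>(~q -> ~p):
w0: <>(~q -> ~p) is T. ✗
w1: <>(~q -> ~p) is T. ✗
w2: <>(~q -> ~p) is F. ✓
— 1 world.
For <>q -> p:
w0: <>q is T, p is T. ✓
w1: <>q is F, p is F. ✓
w2: <>q is F, p is F. ✓
— 3 worlds.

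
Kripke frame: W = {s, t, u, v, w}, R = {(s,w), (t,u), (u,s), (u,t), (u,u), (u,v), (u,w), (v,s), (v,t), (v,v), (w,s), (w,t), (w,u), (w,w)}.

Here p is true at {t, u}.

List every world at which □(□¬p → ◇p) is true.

{s, t}

s: successors {w}; □¬p → ◇p there: w:T. ✓
t: successors {u}; □¬p → ◇p there: u:T. ✓
u: successors {s, t, u, v, w}; □¬p → ◇p there: s:F, t:T, u:T, v:T, w:T. ✗
v: successors {s, t, v}; □¬p → ◇p there: s:F, t:T, v:T. ✗
w: successors {s, t, u, w}; □¬p → ◇p there: s:F, t:T, u:T, w:T. ✗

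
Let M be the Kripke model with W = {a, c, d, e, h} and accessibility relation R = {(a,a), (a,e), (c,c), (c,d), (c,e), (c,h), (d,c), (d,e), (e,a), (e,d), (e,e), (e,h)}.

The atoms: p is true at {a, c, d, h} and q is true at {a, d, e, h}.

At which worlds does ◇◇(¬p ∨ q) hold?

a: successors {a, e}; ◇(¬p ∨ q) there: a:T, e:T. ✓
c: successors {c, d, e, h}; ◇(¬p ∨ q) there: c:T, d:T, e:T, h:F. ✓
d: successors {c, e}; ◇(¬p ∨ q) there: c:T, e:T. ✓
e: successors {a, d, e, h}; ◇(¬p ∨ q) there: a:T, d:T, e:T, h:F. ✓
h: no successors, so ◇◇(¬p ∨ q) fails. ✗

{a, c, d, e}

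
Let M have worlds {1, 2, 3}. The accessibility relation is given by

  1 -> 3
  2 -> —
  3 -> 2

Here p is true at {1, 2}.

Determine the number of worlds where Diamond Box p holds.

2

1: successors {3}; Box p there: 3:T. ✓
2: no successors, so Diamond Box p fails. ✗
3: successors {2}; Box p there: 2:T. ✓
Satisfying worlds: {1, 3}.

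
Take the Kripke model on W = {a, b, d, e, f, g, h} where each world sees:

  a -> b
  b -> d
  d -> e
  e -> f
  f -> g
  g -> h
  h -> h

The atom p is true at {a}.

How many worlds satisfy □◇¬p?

a: successors {b}; ◇¬p there: b:T. ✓
b: successors {d}; ◇¬p there: d:T. ✓
d: successors {e}; ◇¬p there: e:T. ✓
e: successors {f}; ◇¬p there: f:T. ✓
f: successors {g}; ◇¬p there: g:T. ✓
g: successors {h}; ◇¬p there: h:T. ✓
h: successors {h}; ◇¬p there: h:T. ✓
Satisfying worlds: {a, b, d, e, f, g, h}.

7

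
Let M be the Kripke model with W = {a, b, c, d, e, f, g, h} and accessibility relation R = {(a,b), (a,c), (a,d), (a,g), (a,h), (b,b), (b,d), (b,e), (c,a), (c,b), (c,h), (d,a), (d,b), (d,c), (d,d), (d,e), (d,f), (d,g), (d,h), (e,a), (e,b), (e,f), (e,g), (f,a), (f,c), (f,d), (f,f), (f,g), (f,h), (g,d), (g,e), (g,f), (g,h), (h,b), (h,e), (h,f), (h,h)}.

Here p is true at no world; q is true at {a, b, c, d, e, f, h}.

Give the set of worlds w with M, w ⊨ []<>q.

a: successors {b, c, d, g, h}; <>q there: b:T, c:T, d:T, g:T, h:T. ✓
b: successors {b, d, e}; <>q there: b:T, d:T, e:T. ✓
c: successors {a, b, h}; <>q there: a:T, b:T, h:T. ✓
d: successors {a, b, c, d, e, f, g, h}; <>q there: a:T, b:T, c:T, d:T, e:T, f:T, g:T, h:T. ✓
e: successors {a, b, f, g}; <>q there: a:T, b:T, f:T, g:T. ✓
f: successors {a, c, d, f, g, h}; <>q there: a:T, c:T, d:T, f:T, g:T, h:T. ✓
g: successors {d, e, f, h}; <>q there: d:T, e:T, f:T, h:T. ✓
h: successors {b, e, f, h}; <>q there: b:T, e:T, f:T, h:T. ✓

{a, b, c, d, e, f, g, h}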